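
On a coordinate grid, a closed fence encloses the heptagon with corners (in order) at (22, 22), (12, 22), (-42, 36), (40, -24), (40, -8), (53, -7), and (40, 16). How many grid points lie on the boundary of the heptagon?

Along each edge there are gcd(|Δx|,|Δy|)+1 lattice points, so counting each shared vertex once the boundary has gcd(10,0) + gcd(54,14) + gcd(82,60) + gcd(0,16) + gcd(13,1) + gcd(13,23) + gcd(18,6) = 10+2+2+16+1+1+6 = 38.

38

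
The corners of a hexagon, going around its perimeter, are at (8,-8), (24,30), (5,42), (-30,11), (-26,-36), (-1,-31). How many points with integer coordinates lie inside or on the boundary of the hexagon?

2505

Using the shoelace formula, 2A = |(8·30 − 24·(-8)) + (24·42 − 5·30) + (5·11 − (-30)·42) + ((-30)·(-36) − (-26)·11) + ((-26)·(-31) − (-1)·(-36)) + ((-1)·(-8) − 8·(-31))| = 4997, so the area is 4997/2.
The number of boundary lattice points is Σ gcd(|Δx|,|Δy|) = gcd(16,38) + gcd(19,12) + gcd(35,31) + gcd(4,47) + gcd(25,5) + gcd(9,23) = 2+1+1+1+5+1 = 11.
Pick's theorem gives I = A − B/2 + 1 = 4997/2 − 11/2 + 1 = 2494, so the closed region contains I + B = 2494 + 11 = 2505 lattice points.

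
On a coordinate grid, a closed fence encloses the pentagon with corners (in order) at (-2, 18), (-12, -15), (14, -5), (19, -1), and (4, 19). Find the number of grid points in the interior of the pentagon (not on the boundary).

532

Using the shoelace formula, 2A = |((-2)·(-15) − (-12)·18) + ((-12)·(-5) − 14·(-15)) + (14·(-1) − 19·(-5)) + (19·19 − 4·(-1)) + (4·18 − (-2)·19)| = 1072, so the area is 536.
Along each edge there are gcd(|Δx|,|Δy|)+1 lattice points, so counting each shared vertex once the boundary has gcd(10,33) + gcd(26,10) + gcd(5,4) + gcd(15,20) + gcd(6,1) = 1+2+1+5+1 = 10.
Pick's theorem gives I = A − B/2 + 1 = 536 − 10/2 + 1 = 532.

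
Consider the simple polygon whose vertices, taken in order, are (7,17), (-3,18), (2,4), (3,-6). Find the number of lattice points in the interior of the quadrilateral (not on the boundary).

Using the shoelace formula, 2A = |[7·18 − (-3)·17] + [(-3)·4 − 2·18] + [2·(-6) − 3·4] + [3·17 − 7·(-6)]| = 198, so the area is 99.
Summing gcd(|Δx|,|Δy|) over the edges gives the boundary count: gcd(10,1) + gcd(5,14) + gcd(1,10) + gcd(4,23) = 1+1+1+1 = 4.
Pick's theorem gives I = A − B/2 + 1 = 99 − 4/2 + 1 = 98.

98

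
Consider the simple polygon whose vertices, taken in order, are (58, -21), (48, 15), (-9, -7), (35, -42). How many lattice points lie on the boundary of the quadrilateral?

5

The number of boundary lattice points is Σ gcd(|Δx|,|Δy|) = gcd(10,36) + gcd(57,22) + gcd(44,35) + gcd(23,21) = 2+1+1+1 = 5.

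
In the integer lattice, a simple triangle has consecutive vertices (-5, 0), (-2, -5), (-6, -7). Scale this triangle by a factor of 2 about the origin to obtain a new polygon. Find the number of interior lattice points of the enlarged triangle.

49

Using the shoelace formula, 2A = |((-5)·(-5) − (-2)·0) + ((-2)·(-7) − (-6)·(-5)) + ((-6)·0 − (-5)·(-7))| = 26, so the area is 13.
The number of boundary lattice points is Σ gcd(|Δx|,|Δy|) = gcd(3,5) + gcd(4,2) + gcd(1,7) = 1+2+1 = 4.
Scaling by 2 multiplies the area by 2² = 4 (so the new area is 52) and multiplies the boundary lattice-point count by 2, giving 8.
By Pick's theorem, the interior count of the dilated polygon is 52 − 8/2 + 1 = 49.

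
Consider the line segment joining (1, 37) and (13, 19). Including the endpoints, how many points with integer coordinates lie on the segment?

7

The number of lattice points on a segment between lattice points is gcd(|Δx|,|Δy|) + 1 = gcd(12,18) + 1 = 6 + 1 = 7.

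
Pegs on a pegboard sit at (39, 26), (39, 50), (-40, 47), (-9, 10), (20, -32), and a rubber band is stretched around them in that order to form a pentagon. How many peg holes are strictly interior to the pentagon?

Using the shoelace formula, 2A = |[39·50 − 39·26] + [39·47 − (-40)·50] + [(-40)·10 − (-9)·47] + [(-9)·(-32) − 20·10] + [20·26 − 39·(-32)]| = 6648, so the area is 3324.
Along each edge there are gcd(|Δx|,|Δy|)+1 lattice points, so counting each shared vertex once the boundary has gcd(0,24) + gcd(79,3) + gcd(31,37) + gcd(29,42) + gcd(19,58) = 24+1+1+1+1 = 28.
Pick's theorem gives I = A − B/2 + 1 = 3324 − 28/2 + 1 = 3311.

3311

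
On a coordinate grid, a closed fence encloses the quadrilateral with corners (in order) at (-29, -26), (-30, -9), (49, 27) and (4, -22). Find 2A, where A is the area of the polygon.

2816

By the shoelace formula, twice the signed area is |[(-29)·(-9) − (-30)·(-26)] + [(-30)·27 − 49·(-9)] + [49·(-22) − 4·27] + [4·(-26) − (-29)·(-22)]| = 2816, so the area is 1408.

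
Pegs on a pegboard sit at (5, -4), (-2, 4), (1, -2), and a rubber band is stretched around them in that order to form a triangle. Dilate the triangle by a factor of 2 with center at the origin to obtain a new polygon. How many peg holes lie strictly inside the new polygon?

31

Using the shoelace formula, 2A = |[5·4 − (-2)·(-4)] + [(-2)·(-2) − 1·4] + [1·(-4) − 5·(-2)]| = 18, so the area is 9.
Along each edge there are gcd(|Δx|,|Δy|)+1 lattice points, so counting each shared vertex once the boundary has gcd(7,8) + gcd(3,6) + gcd(4,2) = 1+3+2 = 6.
Scaling by 2 multiplies the area by 2² = 4 (so the new area is 36) and multiplies the boundary lattice-point count by 2, giving 12.
By Pick's theorem, the interior count of the dilated polygon is 36 − 12/2 + 1 = 31.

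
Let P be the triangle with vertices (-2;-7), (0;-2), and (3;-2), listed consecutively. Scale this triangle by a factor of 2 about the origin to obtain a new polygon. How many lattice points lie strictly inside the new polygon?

22

The shoelace formula gives twice the area as |((-2)·(-2) − 0·(-7)) + (0·(-2) − 3·(-2)) + (3·(-7) − (-2)·(-2))| = 15, so the area is 7.5.
Summing gcd(|Δx|,|Δy|) over the edges gives the boundary count: gcd(2,5) + gcd(3,0) + gcd(5,5) = 1+3+5 = 9.
Scaling by 2 multiplies the area by 2² = 4 (so the new area is 30) and multiplies the boundary lattice-point count by 2, giving 18.
By Pick's theorem, the interior count of the dilated polygon is 30 − 18/2 + 1 = 22.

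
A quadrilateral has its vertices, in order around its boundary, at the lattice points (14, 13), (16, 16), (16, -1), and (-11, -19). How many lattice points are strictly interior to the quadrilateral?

211

By the shoelace formula, twice the signed area is |[14·16 − 16·13] + [16·(-1) − 16·16] + [16·(-19) − (-11)·(-1)] + [(-11)·13 − 14·(-19)]| = 448, so the area is 224.
Along each edge there are gcd(|Δx|,|Δy|)+1 lattice points, so counting each shared vertex once the boundary has gcd(2,3) + gcd(0,17) + gcd(27,18) + gcd(25,32) = 1+17+9+1 = 28.
By Pick's theorem A = I + B/2 − 1, so I = 224 − 28/2 + 1 = 211.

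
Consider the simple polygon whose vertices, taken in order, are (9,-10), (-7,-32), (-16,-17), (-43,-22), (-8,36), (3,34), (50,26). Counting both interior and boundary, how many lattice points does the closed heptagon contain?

2801

By the shoelace formula, twice the signed area is |[9·(-32) − (-7)·(-10)] + [(-7)·(-17) − (-16)·(-32)] + [(-16)·(-22) − (-43)·(-17)] + [(-43)·36 − (-8)·(-22)] + [(-8)·34 − 3·36] + [3·26 − 50·34] + [50·(-10) − 9·26]| = 5590, so the area is 2795.
The number of boundary lattice points is Σ gcd(|Δx|,|Δy|) = gcd(16,22) + gcd(9,15) + gcd(27,5) + gcd(35,58) + gcd(11,2) + gcd(47,8) + gcd(41,36) = 2+3+1+1+1+1+1 = 10.
Pick's theorem gives I = A − B/2 + 1 = 2795 − 10/2 + 1 = 2791, so the closed region contains I + B = 2791 + 10 = 2801 lattice points.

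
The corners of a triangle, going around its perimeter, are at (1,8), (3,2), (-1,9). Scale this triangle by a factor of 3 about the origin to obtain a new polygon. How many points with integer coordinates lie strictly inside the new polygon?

By the shoelace formula, twice the signed area is |[1·2 − 3·8] + [3·9 − (-1)·2] + [(-1)·8 − 1·9]| = 10, so the area is 5.
The number of boundary lattice points is Σ gcd(|Δx|,|Δy|) = gcd(2,6) + gcd(4,7) + gcd(2,1) = 2+1+1 = 4.
Scaling by 3 multiplies the area by 3² = 9 (so the new area is 45) and multiplies the boundary lattice-point count by 3, giving 12.
By Pick's theorem, the interior count of the dilated polygon is 45 − 12/2 + 1 = 40.

40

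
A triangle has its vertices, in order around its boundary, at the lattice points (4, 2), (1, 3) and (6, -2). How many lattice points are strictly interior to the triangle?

By the shoelace formula, twice the signed area is |[4·3 − 1·2] + [1·(-2) − 6·3] + [6·2 − 4·(-2)]| = 10, so the area is 5.
The number of boundary lattice points is Σ gcd(|Δx|,|Δy|) = gcd(3,1) + gcd(5,5) + gcd(2,4) = 1+5+2 = 8.
By Pick's theorem A = I + B/2 − 1, so I = 5 − 8/2 + 1 = 2.

2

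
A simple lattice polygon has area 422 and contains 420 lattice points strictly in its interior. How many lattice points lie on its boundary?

Pick's theorem gives A = I + B/2 − 1, so B = 2(A − I + 1) = 2(422 − 420 + 1) = 6.

6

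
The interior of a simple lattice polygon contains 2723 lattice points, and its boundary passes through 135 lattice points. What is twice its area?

5579

By Pick's theorem, A = I + B/2 − 1 = 2723 + 135/2 − 1 = 5579/2.
Hence 2A = 5579.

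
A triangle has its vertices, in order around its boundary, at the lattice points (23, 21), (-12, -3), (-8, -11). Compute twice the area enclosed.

The shoelace formula gives twice the area as |(23·(-3) − (-12)·21) + ((-12)·(-11) − (-8)·(-3)) + ((-8)·21 − 23·(-11))| = 376, so the area is 188.

376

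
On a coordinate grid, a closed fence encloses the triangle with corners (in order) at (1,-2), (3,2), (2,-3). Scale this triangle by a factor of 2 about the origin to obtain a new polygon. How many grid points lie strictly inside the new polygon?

The shoelace formula gives twice the area as |[1·2 − 3·(-2)] + [3·(-3) − 2·2] + [2·(-2) − 1·(-3)]| = 6, so the area is 3.
Along each edge there are gcd(|Δx|,|Δy|)+1 lattice points, so counting each shared vertex once the boundary has gcd(2,4) + gcd(1,5) + gcd(1,1) = 2+1+1 = 4.
Scaling by 2 multiplies the area by 2² = 4 (so the new area is 12) and multiplies the boundary lattice-point count by 2, giving 8.
By Pick's theorem, the interior count of the dilated polygon is 12 − 8/2 + 1 = 9.

9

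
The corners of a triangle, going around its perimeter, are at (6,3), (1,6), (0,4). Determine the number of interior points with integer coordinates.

By the shoelace formula, twice the signed area is |[6·6 − 1·3] + [1·4 − 0·6] + [0·3 − 6·4]| = 13, so the area is 6.5.
The number of boundary lattice points is Σ gcd(|Δx|,|Δy|) = gcd(5,3) + gcd(1,2) + gcd(6,1) = 1+1+1 = 3.
By Pick's theorem A = I + B/2 − 1, so I = 6.5 − 3/2 + 1 = 6.

6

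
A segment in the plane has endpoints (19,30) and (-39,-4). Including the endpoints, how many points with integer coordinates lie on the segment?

The number of lattice points on a segment between lattice points is gcd(|Δx|,|Δy|) + 1 = gcd(58,34) + 1 = 2 + 1 = 3.

3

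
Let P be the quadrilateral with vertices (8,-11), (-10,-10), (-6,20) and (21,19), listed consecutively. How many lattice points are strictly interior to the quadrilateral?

682

The shoelace formula gives twice the area as |(8·(-10) − (-10)·(-11)) + ((-10)·20 − (-6)·(-10)) + ((-6)·19 − 21·20) + (21·(-11) − 8·19)| = 1367, so the area is 683.5.
The number of boundary lattice points is Σ gcd(|Δx|,|Δy|) = gcd(18,1) + gcd(4,30) + gcd(27,1) + gcd(13,30) = 1+2+1+1 = 5.
By Pick's theorem A = I + B/2 − 1, so I = 683.5 − 5/2 + 1 = 682.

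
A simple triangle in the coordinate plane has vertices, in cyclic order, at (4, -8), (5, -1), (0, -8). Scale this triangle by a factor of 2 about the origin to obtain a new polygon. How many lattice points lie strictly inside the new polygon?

51

Using the shoelace formula, 2A = |(4·(-1) − 5·(-8)) + (5·(-8) − 0·(-1)) + (0·(-8) − 4·(-8))| = 28, so the area is 14.
Summing gcd(|Δx|,|Δy|) over the edges gives the boundary count: gcd(1,7) + gcd(5,7) + gcd(4,0) = 1+1+4 = 6.
Scaling by 2 multiplies the area by 2² = 4 (so the new area is 56) and multiplies the boundary lattice-point count by 2, giving 12.
By Pick's theorem, the interior count of the dilated polygon is 56 − 12/2 + 1 = 51.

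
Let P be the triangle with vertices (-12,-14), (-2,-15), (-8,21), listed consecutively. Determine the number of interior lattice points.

Using the shoelace formula, 2A = |((-12)·(-15) − (-2)·(-14)) + ((-2)·21 − (-8)·(-15)) + ((-8)·(-14) − (-12)·21)| = 354, so the area is 177.
Summing gcd(|Δx|,|Δy|) over the edges gives the boundary count: gcd(10,1) + gcd(6,36) + gcd(4,35) = 1+6+1 = 8.
Pick's theorem gives I = A − B/2 + 1 = 177 − 8/2 + 1 = 174.

174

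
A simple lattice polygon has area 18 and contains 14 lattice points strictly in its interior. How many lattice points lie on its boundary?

Pick's theorem gives A = I + B/2 − 1, so B = 2(A − I + 1) = 2(18 − 14 + 1) = 10.

10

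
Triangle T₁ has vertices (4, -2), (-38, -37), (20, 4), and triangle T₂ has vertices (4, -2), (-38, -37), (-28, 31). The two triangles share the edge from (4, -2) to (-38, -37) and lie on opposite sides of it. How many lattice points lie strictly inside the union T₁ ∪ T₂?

The union is the simple quadrilateral with vertices (4, -2), (20, 4), (-38, -37), (-28, 31) in order.
Using the shoelace formula, 2A = |(4·4 − 20·(-2)) + (20·(-37) − (-38)·4) + ((-38)·31 − (-28)·(-37)) + ((-28)·(-2) − 4·31)| = 2814, so the area is 1407.
Summing gcd(|Δx|,|Δy|) over the edges gives the boundary count: gcd(16,6) + gcd(58,41) + gcd(10,68) + gcd(32,33) = 2+1+2+1 = 6.
By Pick's theorem I = A − B/2 + 1 = 1407 − 6/2 + 1 = 1405.

1405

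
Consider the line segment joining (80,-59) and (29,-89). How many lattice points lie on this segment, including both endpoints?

4

The number of lattice points on a segment between lattice points is gcd(|Δx|,|Δy|) + 1 = gcd(51,30) + 1 = 3 + 1 = 4.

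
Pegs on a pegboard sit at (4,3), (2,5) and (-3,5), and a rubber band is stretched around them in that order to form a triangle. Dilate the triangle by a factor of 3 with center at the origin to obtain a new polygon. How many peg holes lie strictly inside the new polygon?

34

By the shoelace formula, twice the signed area is |[4·5 − 2·3] + [2·5 − (-3)·5] + [(-3)·3 − 4·5]| = 10, so the area is 5.
Along each edge there are gcd(|Δx|,|Δy|)+1 lattice points, so counting each shared vertex once the boundary has gcd(2,2) + gcd(5,0) + gcd(7,2) = 2+5+1 = 8.
Scaling by 3 multiplies the area by 3² = 9 (so the new area is 45) and multiplies the boundary lattice-point count by 3, giving 24.
By Pick's theorem, the interior count of the dilated polygon is 45 − 24/2 + 1 = 34.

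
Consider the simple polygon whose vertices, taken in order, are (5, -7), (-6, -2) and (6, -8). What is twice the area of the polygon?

By the shoelace formula, twice the signed area is |(5·(-2) − (-6)·(-7)) + ((-6)·(-8) − 6·(-2)) + (6·(-7) − 5·(-8))| = 6, so the area is 3.

6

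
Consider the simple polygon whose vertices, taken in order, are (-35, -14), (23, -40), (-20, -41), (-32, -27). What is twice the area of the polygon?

1290

Using the shoelace formula, 2A = |((-35)·(-40) − 23·(-14)) + (23·(-41) − (-20)·(-40)) + ((-20)·(-27) − (-32)·(-41)) + ((-32)·(-14) − (-35)·(-27))| = 1290, so the area is 645.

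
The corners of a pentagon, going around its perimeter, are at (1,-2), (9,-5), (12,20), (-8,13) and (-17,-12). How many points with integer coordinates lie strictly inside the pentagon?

464

Using the shoelace formula, 2A = |(1·(-5) − 9·(-2)) + (9·20 − 12·(-5)) + (12·13 − (-8)·20) + ((-8)·(-12) − (-17)·13) + ((-17)·(-2) − 1·(-12))| = 932, so the area is 466.
Summing gcd(|Δx|,|Δy|) over the edges gives the boundary count: gcd(8,3) + gcd(3,25) + gcd(20,7) + gcd(9,25) + gcd(18,10) = 1+1+1+1+2 = 6.
Pick's theorem gives I = A − B/2 + 1 = 466 − 6/2 + 1 = 464.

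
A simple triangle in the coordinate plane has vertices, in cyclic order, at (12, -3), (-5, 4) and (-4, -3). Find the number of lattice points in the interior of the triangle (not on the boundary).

Using the shoelace formula, 2A = |(12·4 − (-5)·(-3)) + ((-5)·(-3) − (-4)·4) + ((-4)·(-3) − 12·(-3))| = 112, so the area is 56.
Summing gcd(|Δx|,|Δy|) over the edges gives the boundary count: gcd(17,7) + gcd(1,7) + gcd(16,0) = 1+1+16 = 18.
Pick's theorem gives I = A − B/2 + 1 = 56 − 18/2 + 1 = 48.

48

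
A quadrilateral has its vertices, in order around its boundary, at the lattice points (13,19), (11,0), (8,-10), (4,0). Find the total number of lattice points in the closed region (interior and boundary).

Using the shoelace formula, 2A = |(13·0 − 11·19) + (11·(-10) − 8·0) + (8·0 − 4·(-10)) + (4·19 − 13·0)| = 203, so the area is 101.5.
Along each edge there are gcd(|Δx|,|Δy|)+1 lattice points, so counting each shared vertex once the boundary has gcd(2,19) + gcd(3,10) + gcd(4,10) + gcd(9,19) = 1+1+2+1 = 5.
Pick's theorem gives I = A − B/2 + 1 = 101.5 − 5/2 + 1 = 100, so the closed region contains I + B = 100 + 5 = 105 lattice points.

105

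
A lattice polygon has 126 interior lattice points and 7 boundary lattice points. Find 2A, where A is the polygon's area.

257

By Pick's theorem, A = I + B/2 − 1 = 126 + 7/2 − 1 = 257/2.
Hence 2A = 257.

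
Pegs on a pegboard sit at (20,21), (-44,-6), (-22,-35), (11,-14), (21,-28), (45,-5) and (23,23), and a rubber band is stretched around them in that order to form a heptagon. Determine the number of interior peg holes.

2605

The shoelace formula gives twice the area as |(20·(-6) − (-44)·21) + ((-44)·(-35) − (-22)·(-6)) + ((-22)·(-14) − 11·(-35)) + (11·(-28) − 21·(-14)) + (21·(-5) − 45·(-28)) + (45·23 − 23·(-5)) + (23·21 − 20·23)| = 5219, so the area is 5219/2.
Along each edge there are gcd(|Δx|,|Δy|)+1 lattice points, so counting each shared vertex once the boundary has gcd(64,27) + gcd(22,29) + gcd(33,21) + gcd(10,14) + gcd(24,23) + gcd(22,28) + gcd(3,2) = 1+1+3+2+1+2+1 = 11.
By Pick's theorem A = I + B/2 − 1, so I = 5219/2 − 11/2 + 1 = 2605.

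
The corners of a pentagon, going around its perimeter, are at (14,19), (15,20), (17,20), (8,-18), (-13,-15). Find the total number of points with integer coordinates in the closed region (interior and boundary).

The shoelace formula gives twice the area as |(14·20 − 15·19) + (15·20 − 17·20) + (17·(-18) − 8·20) + (8·(-15) − (-13)·(-18)) + ((-13)·19 − 14·(-15))| = 902, so the area is 451.
Summing gcd(|Δx|,|Δy|) over the edges gives the boundary count: gcd(1,1) + gcd(2,0) + gcd(9,38) + gcd(21,3) + gcd(27,34) = 1+2+1+3+1 = 8.
Pick's theorem gives I = A − B/2 + 1 = 451 − 8/2 + 1 = 448, so the closed region contains I + B = 448 + 8 = 456 lattice points.

456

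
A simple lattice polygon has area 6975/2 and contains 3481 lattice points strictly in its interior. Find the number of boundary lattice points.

Pick's theorem gives A = I + B/2 − 1, so B = 2(A − I + 1) = 2(6975/2 − 3481 + 1) = 15.

15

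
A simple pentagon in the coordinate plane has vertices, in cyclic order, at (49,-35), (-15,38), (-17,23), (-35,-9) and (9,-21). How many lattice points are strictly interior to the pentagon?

2059

Using the shoelace formula, 2A = |(49·38 − (-15)·(-35)) + ((-15)·23 − (-17)·38) + ((-17)·(-9) − (-35)·23) + ((-35)·(-21) − 9·(-9)) + (9·(-35) − 49·(-21))| = 4126, so the area is 2063.
Summing gcd(|Δx|,|Δy|) over the edges gives the boundary count: gcd(64,73) + gcd(2,15) + gcd(18,32) + gcd(44,12) + gcd(40,14) = 1+1+2+4+2 = 10.
By Pick's theorem A = I + B/2 − 1, so I = 2063 − 10/2 + 1 = 2059.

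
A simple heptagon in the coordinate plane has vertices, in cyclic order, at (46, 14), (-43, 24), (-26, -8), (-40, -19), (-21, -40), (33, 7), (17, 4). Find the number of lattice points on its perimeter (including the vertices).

Summing gcd(|Δx|,|Δy|) over the edges gives the boundary count: gcd(89,10) + gcd(17,32) + gcd(14,11) + gcd(19,21) + gcd(54,47) + gcd(16,3) + gcd(29,10) = 1+1+1+1+1+1+1 = 7.

7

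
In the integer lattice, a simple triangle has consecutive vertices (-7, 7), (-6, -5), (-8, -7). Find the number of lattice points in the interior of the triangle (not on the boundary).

The shoelace formula gives twice the area as |((-7)·(-5) − (-6)·7) + ((-6)·(-7) − (-8)·(-5)) + ((-8)·7 − (-7)·(-7))| = 26, so the area is 13.
The number of boundary lattice points is Σ gcd(|Δx|,|Δy|) = gcd(1,12) + gcd(2,2) + gcd(1,14) = 1+2+1 = 4.
Pick's theorem gives I = A − B/2 + 1 = 13 − 4/2 + 1 = 12.

12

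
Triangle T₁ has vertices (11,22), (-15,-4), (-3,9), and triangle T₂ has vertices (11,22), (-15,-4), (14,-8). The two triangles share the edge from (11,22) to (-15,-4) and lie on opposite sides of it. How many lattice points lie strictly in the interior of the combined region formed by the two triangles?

The union is the simple quadrilateral with vertices (11,22), (-3,9), (-15,-4), (14,-8) in order.
Using the shoelace formula, 2A = |[11·9 − (-3)·22] + [(-3)·(-4) − (-15)·9] + [(-15)·(-8) − 14·(-4)] + [14·22 − 11·(-8)]| = 884, so the area is 442.
Along each edge there are gcd(|Δx|,|Δy|)+1 lattice points, so counting each shared vertex once the boundary has gcd(14,13) + gcd(12,13) + gcd(29,4) + gcd(3,30) = 1+1+1+3 = 6.
By Pick's theorem I = A − B/2 + 1 = 442 − 6/2 + 1 = 440.

440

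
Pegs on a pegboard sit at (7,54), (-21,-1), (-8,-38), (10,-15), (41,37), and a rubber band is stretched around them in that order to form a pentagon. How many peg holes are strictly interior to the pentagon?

The shoelace formula gives twice the area as |[7·(-1) − (-21)·54] + [(-21)·(-38) − (-8)·(-1)] + [(-8)·(-15) − 10·(-38)] + [10·37 − 41·(-15)] + [41·54 − 7·37]| = 5357, so the area is 2678.5.
Along each edge there are gcd(|Δx|,|Δy|)+1 lattice points, so counting each shared vertex once the boundary has gcd(28,55) + gcd(13,37) + gcd(18,23) + gcd(31,52) + gcd(34,17) = 1+1+1+1+17 = 21.
Pick's theorem gives I = A − B/2 + 1 = 2678.5 − 21/2 + 1 = 2669.

2669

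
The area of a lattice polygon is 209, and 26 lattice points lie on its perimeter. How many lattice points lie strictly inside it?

From Pick's theorem, I = A − B/2 + 1 = 209 − 26/2 + 1 = 197.

197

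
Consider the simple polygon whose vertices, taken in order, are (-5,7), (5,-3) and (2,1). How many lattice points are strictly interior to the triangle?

Using the shoelace formula, 2A = |((-5)·(-3) − 5·7) + (5·1 − 2·(-3)) + (2·7 − (-5)·1)| = 10, so the area is 5.
Along each edge there are gcd(|Δx|,|Δy|)+1 lattice points, so counting each shared vertex once the boundary has gcd(10,10) + gcd(3,4) + gcd(7,6) = 10+1+1 = 12.
By Pick's theorem A = I + B/2 − 1, so I = 5 − 12/2 + 1 = 0.

0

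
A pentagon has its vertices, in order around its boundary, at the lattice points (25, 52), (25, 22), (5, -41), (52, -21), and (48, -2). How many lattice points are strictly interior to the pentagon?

The shoelace formula gives twice the area as |[25·22 − 25·52] + [25·(-41) − 5·22] + [5·(-21) − 52·(-41)] + [52·(-2) − 48·(-21)] + [48·52 − 25·(-2)]| = 3592, so the area is 1796.
Along each edge there are gcd(|Δx|,|Δy|)+1 lattice points, so counting each shared vertex once the boundary has gcd(0,30) + gcd(20,63) + gcd(47,20) + gcd(4,19) + gcd(23,54) = 30+1+1+1+1 = 34.
Pick's theorem gives I = A − B/2 + 1 = 1796 − 34/2 + 1 = 1780.

1780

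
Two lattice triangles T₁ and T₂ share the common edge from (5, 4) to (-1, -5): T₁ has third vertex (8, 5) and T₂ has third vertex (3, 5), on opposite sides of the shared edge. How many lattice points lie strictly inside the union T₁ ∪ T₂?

21

The union is the simple quadrilateral with vertices (5, 4), (8, 5), (-1, -5), (3, 5) in order.
By the shoelace formula, twice the signed area is |[5·5 − 8·4] + [8·(-5) − (-1)·5] + [(-1)·5 − 3·(-5)] + [3·4 − 5·5]| = 45, so the area is 45/2.
Summing gcd(|Δx|,|Δy|) over the edges gives the boundary count: gcd(3,1) + gcd(9,10) + gcd(4,10) + gcd(2,1) = 1+1+2+1 = 5.
By Pick's theorem I = A − B/2 + 1 = 45/2 − 5/2 + 1 = 21.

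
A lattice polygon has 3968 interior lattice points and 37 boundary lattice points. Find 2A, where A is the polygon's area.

Pick's theorem states A = I + B/2 − 1, so A = 3968 + 37/2 − 1 = 7971/2.
Hence 2A = 7971.

7971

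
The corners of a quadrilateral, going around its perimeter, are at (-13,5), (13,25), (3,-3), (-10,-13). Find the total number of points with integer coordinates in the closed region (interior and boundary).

401

By the shoelace formula, twice the signed area is |((-13)·25 − 13·5) + (13·(-3) − 3·25) + (3·(-13) − (-10)·(-3)) + ((-10)·5 − (-13)·(-13))| = 792, so the area is 396.
Summing gcd(|Δx|,|Δy|) over the edges gives the boundary count: gcd(26,20) + gcd(10,28) + gcd(13,10) + gcd(3,18) = 2+2+1+3 = 8.
Pick's theorem gives I = A − B/2 + 1 = 396 − 8/2 + 1 = 393, so the closed region contains I + B = 393 + 8 = 401 lattice points.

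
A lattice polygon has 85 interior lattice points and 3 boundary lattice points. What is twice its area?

By Pick's theorem, A = I + B/2 − 1 = 85 + 3/2 − 1 = 171/2.
Hence 2A = 171.

171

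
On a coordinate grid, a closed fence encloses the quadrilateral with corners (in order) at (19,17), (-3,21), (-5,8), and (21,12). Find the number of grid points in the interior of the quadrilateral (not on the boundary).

214

By the shoelace formula, twice the signed area is |(19·21 − (-3)·17) + ((-3)·8 − (-5)·21) + ((-5)·12 − 21·8) + (21·17 − 19·12)| = 432, so the area is 216.
Along each edge there are gcd(|Δx|,|Δy|)+1 lattice points, so counting each shared vertex once the boundary has gcd(22,4) + gcd(2,13) + gcd(26,4) + gcd(2,5) = 2+1+2+1 = 6.
Pick's theorem gives I = A − B/2 + 1 = 216 − 6/2 + 1 = 214.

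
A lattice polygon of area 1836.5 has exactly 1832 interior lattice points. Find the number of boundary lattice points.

Pick's theorem gives A = I + B/2 − 1, so B = 2(A − I + 1) = 2(1836.5 − 1832 + 1) = 11.

11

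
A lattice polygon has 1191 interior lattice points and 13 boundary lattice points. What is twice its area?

Pick's theorem states A = I + B/2 − 1, so A = 1191 + 13/2 − 1 = 2393/2.
Hence 2A = 2393.

2393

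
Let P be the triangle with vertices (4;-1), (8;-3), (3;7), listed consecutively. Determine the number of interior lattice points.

Using the shoelace formula, 2A = |(4·(-3) − 8·(-1)) + (8·7 − 3·(-3)) + (3·(-1) − 4·7)| = 30, so the area is 15.
Summing gcd(|Δx|,|Δy|) over the edges gives the boundary count: gcd(4,2) + gcd(5,10) + gcd(1,8) = 2+5+1 = 8.
Pick's theorem gives I = A − B/2 + 1 = 15 − 8/2 + 1 = 12.

12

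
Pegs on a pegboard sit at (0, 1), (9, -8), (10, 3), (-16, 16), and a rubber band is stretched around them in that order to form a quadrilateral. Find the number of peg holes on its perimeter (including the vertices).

Along each edge there are gcd(|Δx|,|Δy|)+1 lattice points, so counting each shared vertex once the boundary has gcd(9,9) + gcd(1,11) + gcd(26,13) + gcd(16,15) = 9+1+13+1 = 24.

24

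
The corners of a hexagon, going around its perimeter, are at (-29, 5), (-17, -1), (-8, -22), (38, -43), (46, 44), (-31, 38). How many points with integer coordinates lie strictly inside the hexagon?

4679

The shoelace formula gives twice the area as |((-29)·(-1) − (-17)·5) + ((-17)·(-22) − (-8)·(-1)) + ((-8)·(-43) − 38·(-22)) + (38·44 − 46·(-43)) + (46·38 − (-31)·44) + ((-31)·5 − (-29)·38)| = 9369, so the area is 4684.5.
The number of boundary lattice points is Σ gcd(|Δx|,|Δy|) = gcd(12,6) + gcd(9,21) + gcd(46,21) + gcd(8,87) + gcd(77,6) + gcd(2,33) = 6+3+1+1+1+1 = 13.
Pick's theorem gives I = A − B/2 + 1 = 4684.5 − 13/2 + 1 = 4679.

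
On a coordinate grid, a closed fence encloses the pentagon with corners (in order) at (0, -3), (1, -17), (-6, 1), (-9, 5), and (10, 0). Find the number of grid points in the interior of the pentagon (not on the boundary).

98

By the shoelace formula, twice the signed area is |[0·(-17) − 1·(-3)] + [1·1 − (-6)·(-17)] + [(-6)·5 − (-9)·1] + [(-9)·0 − 10·5] + [10·(-3) − 0·0]| = 199, so the area is 199/2.
Summing gcd(|Δx|,|Δy|) over the edges gives the boundary count: gcd(1,14) + gcd(7,18) + gcd(3,4) + gcd(19,5) + gcd(10,3) = 1+1+1+1+1 = 5.
By Pick's theorem A = I + B/2 − 1, so I = 199/2 − 5/2 + 1 = 98.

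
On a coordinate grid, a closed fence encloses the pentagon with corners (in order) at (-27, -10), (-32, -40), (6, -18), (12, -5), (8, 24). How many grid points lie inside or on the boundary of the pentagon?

1335

Using the shoelace formula, 2A = |((-27)·(-40) − (-32)·(-10)) + ((-32)·(-18) − 6·(-40)) + (6·(-5) − 12·(-18)) + (12·24 − 8·(-5)) + (8·(-10) − (-27)·24)| = 2658, so the area is 1329.
Summing gcd(|Δx|,|Δy|) over the edges gives the boundary count: gcd(5,30) + gcd(38,22) + gcd(6,13) + gcd(4,29) + gcd(35,34) = 5+2+1+1+1 = 10.
Pick's theorem gives I = A − B/2 + 1 = 1329 − 10/2 + 1 = 1325, so the closed region contains I + B = 1325 + 10 = 1335 lattice points.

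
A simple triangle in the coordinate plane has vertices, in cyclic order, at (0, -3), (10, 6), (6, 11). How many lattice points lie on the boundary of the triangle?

4

Along each edge there are gcd(|Δx|,|Δy|)+1 lattice points, so counting each shared vertex once the boundary has gcd(10,9) + gcd(4,5) + gcd(6,14) = 1+1+2 = 4.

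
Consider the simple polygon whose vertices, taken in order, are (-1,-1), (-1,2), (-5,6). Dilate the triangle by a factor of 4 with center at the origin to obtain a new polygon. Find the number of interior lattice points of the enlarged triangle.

81

The shoelace formula gives twice the area as |((-1)·2 − (-1)·(-1)) + ((-1)·6 − (-5)·2) + ((-5)·(-1) − (-1)·6)| = 12, so the area is 6.
The number of boundary lattice points is Σ gcd(|Δx|,|Δy|) = gcd(0,3) + gcd(4,4) + gcd(4,7) = 3+4+1 = 8.
Scaling by 4 multiplies the area by 4² = 16 (so the new area is 96) and multiplies the boundary lattice-point count by 4, giving 32.
By Pick's theorem, the interior count of the dilated polygon is 96 − 32/2 + 1 = 81.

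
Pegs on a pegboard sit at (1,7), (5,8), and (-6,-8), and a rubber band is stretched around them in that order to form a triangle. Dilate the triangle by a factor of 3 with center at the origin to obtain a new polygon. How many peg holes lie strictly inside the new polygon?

235

By the shoelace formula, twice the signed area is |[1·8 − 5·7] + [5·(-8) − (-6)·8] + [(-6)·7 − 1·(-8)]| = 53, so the area is 53/2.
Along each edge there are gcd(|Δx|,|Δy|)+1 lattice points, so counting each shared vertex once the boundary has gcd(4,1) + gcd(11,16) + gcd(7,15) = 1+1+1 = 3.
Scaling by 3 multiplies the area by 3² = 9 (so the new area is 477/2) and multiplies the boundary lattice-point count by 3, giving 9.
By Pick's theorem, the interior count of the dilated polygon is 477/2 − 9/2 + 1 = 235.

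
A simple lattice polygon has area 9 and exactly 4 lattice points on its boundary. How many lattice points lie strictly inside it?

8

From Pick's theorem, I = A − B/2 + 1 = 9 − 4/2 + 1 = 8.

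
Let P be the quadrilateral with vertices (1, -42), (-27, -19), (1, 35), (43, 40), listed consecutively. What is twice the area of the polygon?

5390

By the shoelace formula, twice the signed area is |(1·(-19) − (-27)·(-42)) + ((-27)·35 − 1·(-19)) + (1·40 − 43·35) + (43·(-42) − 1·40)| = 5390, so the area is 2695.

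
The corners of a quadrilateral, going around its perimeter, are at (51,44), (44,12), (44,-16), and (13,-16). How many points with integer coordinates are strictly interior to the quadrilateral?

802

The shoelace formula gives twice the area as |[51·12 − 44·44] + [44·(-16) − 44·12] + [44·(-16) − 13·(-16)] + [13·44 − 51·(-16)]| = 1664, so the area is 832.
The number of boundary lattice points is Σ gcd(|Δx|,|Δy|) = gcd(7,32) + gcd(0,28) + gcd(31,0) + gcd(38,60) = 1+28+31+2 = 62.
Pick's theorem gives I = A − B/2 + 1 = 832 − 62/2 + 1 = 802.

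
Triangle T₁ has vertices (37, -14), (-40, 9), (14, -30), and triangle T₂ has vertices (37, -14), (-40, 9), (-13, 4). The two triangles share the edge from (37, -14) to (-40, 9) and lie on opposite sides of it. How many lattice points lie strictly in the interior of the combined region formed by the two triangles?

996

The union is the simple quadrilateral with vertices (37, -14), (14, -30), (-40, 9), (-13, 4) in order.
Using the shoelace formula, 2A = |(37·(-30) − 14·(-14)) + (14·9 − (-40)·(-30)) + ((-40)·4 − (-13)·9) + ((-13)·(-14) − 37·4)| = 1997, so the area is 1997/2.
Along each edge there are gcd(|Δx|,|Δy|)+1 lattice points, so counting each shared vertex once the boundary has gcd(23,16) + gcd(54,39) + gcd(27,5) + gcd(50,18) = 1+3+1+2 = 7.
By Pick's theorem I = A − B/2 + 1 = 1997/2 − 7/2 + 1 = 996.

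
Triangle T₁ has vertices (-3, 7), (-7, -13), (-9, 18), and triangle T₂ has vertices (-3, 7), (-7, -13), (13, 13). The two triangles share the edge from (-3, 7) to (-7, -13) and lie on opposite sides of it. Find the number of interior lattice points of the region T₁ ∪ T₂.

228

The union is the simple quadrilateral with vertices (-3, 7), (-9, 18), (-7, -13), (13, 13) in order.
The shoelace formula gives twice the area as |[(-3)·18 − (-9)·7] + [(-9)·(-13) − (-7)·18] + [(-7)·13 − 13·(-13)] + [13·7 − (-3)·13]| = 460, so the area is 230.
Summing gcd(|Δx|,|Δy|) over the edges gives the boundary count: gcd(6,11) + gcd(2,31) + gcd(20,26) + gcd(16,6) = 1+1+2+2 = 6.
By Pick's theorem I = A − B/2 + 1 = 230 − 6/2 + 1 = 228.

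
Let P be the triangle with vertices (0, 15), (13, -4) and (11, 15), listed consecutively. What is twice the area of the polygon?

209

By the shoelace formula, twice the signed area is |(0·(-4) − 13·15) + (13·15 − 11·(-4)) + (11·15 − 0·15)| = 209, so the area is 104.5.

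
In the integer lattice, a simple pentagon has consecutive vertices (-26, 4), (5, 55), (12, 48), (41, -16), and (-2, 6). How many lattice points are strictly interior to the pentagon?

1829

By the shoelace formula, twice the signed area is |((-26)·55 − 5·4) + (5·48 − 12·55) + (12·(-16) − 41·48) + (41·6 − (-2)·(-16)) + ((-2)·4 − (-26)·6)| = 3668, so the area is 1834.
The number of boundary lattice points is Σ gcd(|Δx|,|Δy|) = gcd(31,51) + gcd(7,7) + gcd(29,64) + gcd(43,22) + gcd(24,2) = 1+7+1+1+2 = 12.
Pick's theorem gives I = A − B/2 + 1 = 1834 − 12/2 + 1 = 1829.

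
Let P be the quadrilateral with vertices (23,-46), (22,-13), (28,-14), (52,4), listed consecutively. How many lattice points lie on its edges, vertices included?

9

The number of boundary lattice points is Σ gcd(|Δx|,|Δy|) = gcd(1,33) + gcd(6,1) + gcd(24,18) + gcd(29,50) = 1+1+6+1 = 9.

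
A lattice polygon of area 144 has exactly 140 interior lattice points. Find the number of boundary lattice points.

Pick's theorem gives A = I + B/2 − 1, so B = 2(A − I + 1) = 2(144 − 140 + 1) = 10.

10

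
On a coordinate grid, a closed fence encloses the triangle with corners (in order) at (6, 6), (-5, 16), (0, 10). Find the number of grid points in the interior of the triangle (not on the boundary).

The shoelace formula gives twice the area as |(6·16 − (-5)·6) + ((-5)·10 − 0·16) + (0·6 − 6·10)| = 16, so the area is 8.
Summing gcd(|Δx|,|Δy|) over the edges gives the boundary count: gcd(11,10) + gcd(5,6) + gcd(6,4) = 1+1+2 = 4.
By Pick's theorem A = I + B/2 − 1, so I = 8 − 4/2 + 1 = 7.

7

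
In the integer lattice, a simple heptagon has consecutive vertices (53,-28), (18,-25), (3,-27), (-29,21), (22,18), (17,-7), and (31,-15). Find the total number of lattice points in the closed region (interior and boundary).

1769

The shoelace formula gives twice the area as |(53·(-25) − 18·(-28)) + (18·(-27) − 3·(-25)) + (3·21 − (-29)·(-27)) + ((-29)·18 − 22·21) + (22·(-7) − 17·18) + (17·(-15) − 31·(-7)) + (31·(-28) − 53·(-15))| = 3507, so the area is 3507/2.
Summing gcd(|Δx|,|Δy|) over the edges gives the boundary count: gcd(35,3) + gcd(15,2) + gcd(32,48) + gcd(51,3) + gcd(5,25) + gcd(14,8) + gcd(22,13) = 1+1+16+3+5+2+1 = 29.
Pick's theorem gives I = A − B/2 + 1 = 3507/2 − 29/2 + 1 = 1740, so the closed region contains I + B = 1740 + 29 = 1769 lattice points.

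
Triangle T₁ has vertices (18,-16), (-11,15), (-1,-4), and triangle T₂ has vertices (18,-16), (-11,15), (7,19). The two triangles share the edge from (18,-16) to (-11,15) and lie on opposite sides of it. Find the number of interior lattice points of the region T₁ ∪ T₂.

456

The union is the simple quadrilateral with vertices (18,-16), (-1,-4), (-11,15), (7,19) in order.
By the shoelace formula, twice the signed area is |(18·(-4) − (-1)·(-16)) + ((-1)·15 − (-11)·(-4)) + ((-11)·19 − 7·15) + (7·(-16) − 18·19)| = 915, so the area is 915/2.
The number of boundary lattice points is Σ gcd(|Δx|,|Δy|) = gcd(19,12) + gcd(10,19) + gcd(18,4) + gcd(11,35) = 1+1+2+1 = 5.
By Pick's theorem I = A − B/2 + 1 = 915/2 − 5/2 + 1 = 456.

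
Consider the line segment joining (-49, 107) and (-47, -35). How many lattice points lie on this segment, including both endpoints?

The number of lattice points on a segment between lattice points is gcd(|Δx|,|Δy|) + 1 = gcd(2,142) + 1 = 2 + 1 = 3.

3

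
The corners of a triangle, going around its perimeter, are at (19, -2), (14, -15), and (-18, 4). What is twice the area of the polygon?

The shoelace formula gives twice the area as |(19·(-15) − 14·(-2)) + (14·4 − (-18)·(-15)) + ((-18)·(-2) − 19·4)| = 511, so the area is 511/2.

511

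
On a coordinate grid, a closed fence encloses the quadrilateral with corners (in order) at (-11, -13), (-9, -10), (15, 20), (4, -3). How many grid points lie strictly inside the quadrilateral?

The shoelace formula gives twice the area as |[(-11)·(-10) − (-9)·(-13)] + [(-9)·20 − 15·(-10)] + [15·(-3) − 4·20] + [4·(-13) − (-11)·(-3)]| = 247, so the area is 123.5.
Summing gcd(|Δx|,|Δy|) over the edges gives the boundary count: gcd(2,3) + gcd(24,30) + gcd(11,23) + gcd(15,10) = 1+6+1+5 = 13.
Pick's theorem gives I = A − B/2 + 1 = 123.5 − 13/2 + 1 = 118.

118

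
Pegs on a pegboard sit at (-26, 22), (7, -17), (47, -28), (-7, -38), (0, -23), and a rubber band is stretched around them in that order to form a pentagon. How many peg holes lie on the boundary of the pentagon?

8

The number of boundary lattice points is Σ gcd(|Δx|,|Δy|) = gcd(33,39) + gcd(40,11) + gcd(54,10) + gcd(7,15) + gcd(26,45) = 3+1+2+1+1 = 8.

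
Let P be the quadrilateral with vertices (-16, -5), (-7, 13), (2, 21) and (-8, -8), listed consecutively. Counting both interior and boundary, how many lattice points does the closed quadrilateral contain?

183

Using the shoelace formula, 2A = |((-16)·13 − (-7)·(-5)) + ((-7)·21 − 2·13) + (2·(-8) − (-8)·21) + ((-8)·(-5) − (-16)·(-8))| = 352, so the area is 176.
The number of boundary lattice points is Σ gcd(|Δx|,|Δy|) = gcd(9,18) + gcd(9,8) + gcd(10,29) + gcd(8,3) = 9+1+1+1 = 12.
Pick's theorem gives I = A − B/2 + 1 = 176 − 12/2 + 1 = 171, so the closed region contains I + B = 171 + 12 = 183 lattice points.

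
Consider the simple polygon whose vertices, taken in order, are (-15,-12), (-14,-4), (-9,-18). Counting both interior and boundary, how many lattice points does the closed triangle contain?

By the shoelace formula, twice the signed area is |[(-15)·(-4) − (-14)·(-12)] + [(-14)·(-18) − (-9)·(-4)] + [(-9)·(-12) − (-15)·(-18)]| = 54, so the area is 27.
Along each edge there are gcd(|Δx|,|Δy|)+1 lattice points, so counting each shared vertex once the boundary has gcd(1,8) + gcd(5,14) + gcd(6,6) = 1+1+6 = 8.
Pick's theorem gives I = A − B/2 + 1 = 27 − 8/2 + 1 = 24, so the closed region contains I + B = 24 + 8 = 32 lattice points.

32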